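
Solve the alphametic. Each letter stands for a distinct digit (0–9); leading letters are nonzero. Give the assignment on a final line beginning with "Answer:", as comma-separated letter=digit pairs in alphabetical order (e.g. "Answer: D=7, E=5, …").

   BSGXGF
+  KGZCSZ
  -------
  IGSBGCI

Step 1. [col 1: F + Z ≡ I (mod 10)] no forcing yet in column 1 (carry-in 0); I=1 is free and consistent — try it ⇒ I=1.
Step 2. [col 1: F + Z ≡ I (mod 10)] several values work for F in column 1 (F + Z ≡ I (mod 10), carry-in 0); try F=9. So F=9.
Step 3. [col 1: F + Z ≡ I (mod 10)] in column 1 we have F+Z≡I with carry-in 0; given F=9, I=1 and digits 1,9 already taken and all letters distinct, that pins Z to 2 ⇒ Z=2.
Step 4. [col 2: G + S ≡ C (mod 10)] G=0 is one option consistent with column 2 (G + S ≡ C (mod 10), carry-in 1) — take it. So G=0.
Step 5. [col 2: G + S ≡ C (mod 10)] several values work for S in column 2 (G + S ≡ C (mod 10), carry-in 1); try S=5. So S=5.
Step 6. [col 2: G + S ≡ C (mod 10)] column 2: given G=0, S=5, carry-in 1, and digits 0,1,2,5,9 already taken and all letters distinct, G+S≡C (mod 10) forces C=6 ⇒ C=6.
Step 7. [col 3: X + C ≡ G (mod 10)] in column 3 we have X+C≡G with carry-in 0; given C=6, G=0 and digits 0,1,2,5,6,9 already taken and all letters distinct, that pins X to 4. So X=4.
Step 8. [col 4: G + Z ≡ B (mod 10)] column 4 reads G+Z+carry(1)=B with G=0, Z=2; with digits 0,1,2,4,5,6,9 already taken and all letters distinct, the only value for B is 3. So B=3.
Step 9. [col 6: B + K ≡ G (mod 10)] in column 6 we have B+K≡G with carry-in 0; given B=3, G=0 and digits 0,1,2,3,4,5,6,9 already taken and all letters distinct, that pins K to 7. So K=7.

Answer: B=3, C=6, F=9, G=0, I=1, K=7, S=5, X=4, Z=2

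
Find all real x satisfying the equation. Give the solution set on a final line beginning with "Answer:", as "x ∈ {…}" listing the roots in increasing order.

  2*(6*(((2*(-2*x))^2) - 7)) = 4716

Step 1. [2*(6*(((2*(-2*x))^2) - 7)) = 4716] divide by the outer 2 ⇒ div: 6*(((2*(-2*x))^2) - 7) = 2358.
Step 2. [6*(((2*(-2*x))^2) - 7) = 2358] 6 out front; divide by 6. So div: ((2*(-2*x))^2) - 7 = 393.
Step 3. [((2*(-2*x))^2) - 7 = 393] peel the -7: add 7 from each side ⇒ sub: (2*(-2*x))^2 = 400.
Step 4. [(2*(-2*x))^2 = 400] √ both sides: 400 ≥ 0 gives two branches, so sqrt: 2*(-2*x) = 20 or -20.
Step 5. [2*(-2*x) = 20 or -20] 2·(inner) — divide through by 2. So div: -2*x = 10 or -10.
Step 6. [-2*x = 10 or -10] divide by the outer -2, so div: x = -5 or 5.

Answer: x ∈ {-5, 5}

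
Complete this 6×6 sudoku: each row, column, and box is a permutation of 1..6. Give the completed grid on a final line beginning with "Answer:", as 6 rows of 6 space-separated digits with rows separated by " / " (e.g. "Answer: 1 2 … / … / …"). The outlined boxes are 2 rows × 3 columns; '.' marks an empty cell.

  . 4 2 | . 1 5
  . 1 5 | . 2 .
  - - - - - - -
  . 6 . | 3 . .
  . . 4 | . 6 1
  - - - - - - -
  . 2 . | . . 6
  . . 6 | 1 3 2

Step 1. [r1c1∈{3,6}] r1c1 is the only open cell in row 1 admitting 3 ⇒ r1c1=3.
Step 2. [r3c1∈{1,2,5}] in row 3, 2 fits only at r3c1. So r3c1=2.
Step 3. [r4c1∈{5}] only 5 remains possible at r4c1, so r4c1=5.
Step 4. [r5c4∈{4,5}] 5 has one home in col 4: r5c4. So r5c4=5.
Step 5. [r5c1∈{1,4}] col 1 places 1 nowhere but r5c1. So r5c1=1.
Step 6. [r2c4∈{4,6}] across col 4, 4 lands solely at r2c4. So r2c4=4.
Step 7. [r5c5∈{4}] nothing but 4 survives at r5c5, so r5c5=4.
Step 8. [r2c6∈{3}] r2c6 has the single candidate 3. So r2c6=3.
Step 9. [r1c4∈{6}] r1c4's peers cover all but 6. So r1c4=6.
Step 10. [r4c4∈{2}] r4c4's peers cover all but 2. So r4c4=2.
Step 11. [r6c2∈{5}] r6c2 is down to just 5 ⇒ r6c2=5.
Step 12. [r3c6∈{4}] r3c6 is down to just 4 ⇒ r3c6=4.
Step 13. [r3c5∈{5}] r3c5's peers cover all but 5. So r3c5=5.
Step 14. [r5c3∈{3}] r5c3 is down to just 3. So r5c3=3.
Step 15. [r6c1∈{4}] r6c1 is down to just 4, so r6c1=4.
Step 16. [r2c1∈{6}] r2c1 has the single candidate 6 ⇒ r2c1=6.
Step 17. [r4c2∈{3}] r4c2 has the single candidate 3. So r4c2=3.
Step 18. [r3c3∈{1}] only 1 remains possible at r3c3. So r3c3=1.

Answer: 3 4 2 6 1 5 / 6 1 5 4 2 3 / 2 6 1 3 5 4 / 5 3 4 2 6 1 / 1 2 3 5 4 6 / 4 5 6 1 3 2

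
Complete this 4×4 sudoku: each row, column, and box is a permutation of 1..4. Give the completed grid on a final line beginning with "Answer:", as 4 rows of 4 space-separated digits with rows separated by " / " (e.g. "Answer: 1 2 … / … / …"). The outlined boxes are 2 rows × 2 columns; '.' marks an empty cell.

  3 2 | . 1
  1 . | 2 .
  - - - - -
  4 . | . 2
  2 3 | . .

Step 1. [r4c4∈{4}] r4c4 is down to just 4 ⇒ r4c4=4.
Step 2. [r4c3∈{1}] r4c3's peers cover all but 1. So r4c3=1.
Step 3. [r1c3∈{4}] nothing but 4 survives at r1c3. So r1c3=4.
Step 4. [r2c4∈{3}] only 3 remains possible at r2c4. So r2c4=3.
Step 5. [r2c2∈{4}] r2c2 is down to just 4. So r2c2=4.
Step 6. [r3c3∈{3}] r3c3 has the single candidate 3 ⇒ r3c3=3.
Step 7. [r3c2∈{1}] r3c2 is down to just 1, so r3c2=1.

Answer: 3 2 4 1 / 1 4 2 3 / 4 1 3 2 / 2 3 1 4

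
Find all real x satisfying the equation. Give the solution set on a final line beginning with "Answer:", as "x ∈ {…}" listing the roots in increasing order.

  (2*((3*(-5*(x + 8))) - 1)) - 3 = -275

Step 1. [(2*((3*(-5*(x + 8))) - 1)) - 3 = -275] -3 is outermost — add 3 both sides, so sub: 2*((3*(-5*(x + 8))) - 1) = -272.
Step 2. [2*((3*(-5*(x + 8))) - 1) = -272] 2 out front; divide by 2 ⇒ div: (3*(-5*(x + 8))) - 1 = -136.
Step 3. [(3*(-5*(x + 8))) - 1 = -136] add 1: x sits inside (… - 1), so sub: 3*(-5*(x + 8)) = -135.
Step 4. [3*(-5*(x + 8)) = -135] 3 out front; divide by 3, so div: -5*(x + 8) = -45.
Step 5. [-5*(x + 8) = -45] divide by the outer -5, so div: x + 8 = 9.
Step 6. [x + 8 = 9] peel the +8: subtract 8 from each side, so sub: x = 1.

Answer: x ∈ {1}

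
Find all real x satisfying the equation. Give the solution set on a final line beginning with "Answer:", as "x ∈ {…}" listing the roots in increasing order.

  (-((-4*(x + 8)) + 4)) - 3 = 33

Step 1. [(-((-4*(x + 8)) + 4)) - 3 = 33] 3 comes off first (add 3) ⇒ sub: -((-4*(x + 8)) + 4) = 36.
Step 2. [-((-4*(x + 8)) + 4) = 36] LHS negated; negate both sides ⇒ neg: (-4*(x + 8)) + 4 = -36.
Step 3. [(-4*(x + 8)) + 4 = -36] 4 comes off first (subtract 4). So sub: -4*(x + 8) = -40.
Step 4. [-4*(x + 8) = -40] -4 out front; divide by -4, so div: x + 8 = 10.
Step 5. [x + 8 = 10] subtract 8: x sits inside (… + 8), so sub: x = 2.

Answer: x ∈ {2}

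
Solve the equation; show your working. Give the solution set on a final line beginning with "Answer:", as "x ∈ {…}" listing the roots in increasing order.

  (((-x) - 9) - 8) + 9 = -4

Step 1. [(((-x) - 9) - 8) + 9 = -4] the outer +9 inverts by subtracting 9, so sub: ((-x) - 9) - 8 = -13.
Step 2. [((-x) - 9) - 8 = -13] the outer -8 inverts by adding 8, so sub: (-x) - 9 = -5.
Step 3. [(-x) - 9 = -5] add 9: x sits inside (… - 9) ⇒ sub: -x = 4.
Step 4. [-x = 4] leading − — multiply by −1, so neg: x = -4.

Answer: x ∈ {-4}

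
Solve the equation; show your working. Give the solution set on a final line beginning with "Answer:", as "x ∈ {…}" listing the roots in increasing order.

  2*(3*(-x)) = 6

Step 1. [2*(3*(-x)) = 6] 2 out front; divide by 2. So div: 3*(-x) = 3.
Step 2. [3*(-x) = 3] leading coefficient 3: divide by 3, so div: -x = 1.
Step 3. [-x = 1] flip signs both sides. So neg: x = -1.

Answer: x ∈ {-1}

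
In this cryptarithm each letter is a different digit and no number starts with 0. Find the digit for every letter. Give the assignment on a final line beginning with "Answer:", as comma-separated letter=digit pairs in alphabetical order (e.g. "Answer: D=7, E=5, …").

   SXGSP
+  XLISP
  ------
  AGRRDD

Step 1. [col 1: P + P ≡ D (mod 10)] several values work for D in column 1 (P + P ≡ D (mod 10), carry-in 0); try D=4. So D=4.
Step 2. [col 1: P + P ≡ D (mod 10)] P=2 is one option consistent with column 1 (P + P ≡ D (mod 10), carry-in 0) — take it, so P=2.
Step 3. [A] the sum has 6 digits but both addends have 5; that extra leading digit A is the final carry, namely 1. So A=1.
Step 4. [col 2: S + S ≡ D (mod 10)] column 2: given D=4, carry-in 0, and digits 1,2,4 already taken and all letters distinct, S+S≡D (mod 10) forces S=7 ⇒ S=7.
Step 5. [col 3: G + I ≡ R (mod 10)] G=0 is one option consistent with column 3 (G + I ≡ R (mod 10), carry-in 1) — take it. So G=0.
Step 6. [col 3: G + I ≡ R (mod 10)] several values work for I in column 3 (G + I ≡ R (mod 10), carry-in 1); try I=8 ⇒ I=8.
Step 7. [col 3: G + I ≡ R (mod 10)] column 3: given G=0, I=8, carry-in 1, and digits 0,1,2,4,7,8 already taken and all letters distinct, G+I≡R (mod 10) forces R=9. So R=9.
Step 8. [col 4: X + L ≡ R (mod 10)] no forcing yet in column 4 (carry-in 0); X=3 is free and consistent — try it. So X=3.
Step 9. [col 4: X + L ≡ R (mod 10)] from column 4 (X=3, R=9, carry-in 0, digits 0,1,2,3,4,7,8,9 already taken and all letters distinct): L must equal 6 ⇒ L=6.

Answer: A=1, D=4, G=0, I=8, L=6, P=2, R=9, S=7, X=3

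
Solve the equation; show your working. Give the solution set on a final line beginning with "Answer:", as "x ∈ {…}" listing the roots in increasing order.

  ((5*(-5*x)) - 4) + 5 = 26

Step 1. [((5*(-5*x)) - 4) + 5 = 26] the outer +5 inverts by subtracting 5. So sub: (5*(-5*x)) - 4 = 21.
Step 2. [(5*(-5*x)) - 4 = 21] the outer -4 inverts by adding 4, so sub: 5*(-5*x) = 25.
Step 3. [5*(-5*x) = 25] 5·(inner) — divide through by 5, so div: -5*x = 5.
Step 4. [-5*x = 5] -5·(inner) — divide through by -5. So div: x = -1.

Answer: x ∈ {-1}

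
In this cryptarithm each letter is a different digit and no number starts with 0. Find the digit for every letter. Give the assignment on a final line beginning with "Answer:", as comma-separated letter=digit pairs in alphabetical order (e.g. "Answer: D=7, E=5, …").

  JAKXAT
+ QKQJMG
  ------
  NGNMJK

Step 1. [col 1: T + G ≡ K (mod 10)] G=4 is one option consistent with column 1 (T + G ≡ K (mod 10), carry-in 0) — take it, so G=4.
Step 2. [col 1: T + G ≡ K (mod 10)] no forcing yet in column 1 (carry-in 0); T=2 is free and consistent — try it, so T=2.
Step 3. [col 1: T + G ≡ K (mod 10)] column 1 reads T+G+carry(0)=K with T=2, G=4; with digits 2,4 already taken and all letters distinct, the only value for K is 6. So K=6.
Step 4. [col 2: A + M ≡ J (mod 10)] column 2 (A + M ≡ J (mod 10), carry-in 0) doesn't pin A yet; pick A=8 and continue, so A=8.
Step 5. [col 2: A + M ≡ J (mod 10)] no forcing yet in column 2 (carry-in 0); M=7 is free and consistent — try it ⇒ M=7.
Step 6. [col 2: A + M ≡ J (mod 10)] in column 2 we have A+M≡J with carry-in 0; given A=8, M=7 and digits 2,4,6,7,8 already taken and all letters distinct, that pins J to 5 ⇒ J=5.
Step 7. [col 3: X + J ≡ M (mod 10)] in column 3 we have X+J≡M with carry-in 1; given J=5, M=7 and digits 2,4,5,6,7,8 already taken and all letters distinct, that pins X to 1, so X=1.
Step 8. [col 4: K + Q ≡ N (mod 10)] column 4: given K=6, carry-in 0, and digits 1,2,4,5,6,7,8 already taken and all letters distinct, K+Q≡N (mod 10) forces N=9 ⇒ N=9.
Step 9. [col 4: K + Q ≡ N (mod 10)] column 4: given K=6, N=9, carry-in 0, and digits 1,2,4,5,6,7,8,9 already taken and all letters distinct, K+Q≡N (mod 10) forces Q=3, so Q=3.

Answer: A=8, G=4, J=5, K=6, M=7, N=9, Q=3, T=2, X=1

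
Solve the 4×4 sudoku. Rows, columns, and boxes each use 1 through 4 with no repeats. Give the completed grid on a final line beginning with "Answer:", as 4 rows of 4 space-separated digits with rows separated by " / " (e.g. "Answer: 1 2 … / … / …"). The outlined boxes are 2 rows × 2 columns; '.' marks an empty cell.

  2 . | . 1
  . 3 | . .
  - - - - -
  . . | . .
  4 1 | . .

Step 1. [r1c3∈{3,4}] row 1 places 3 nowhere but r1c3, so r1c3=3.
Step 2. [r4c3∈{2}] r4c3 is down to just 2 ⇒ r4c3=2.
Step 3. [r2c3∈{4}] only 4 remains possible at r2c3. So r2c3=4.
Step 4. [r3c4∈{3,4}] 4 has one home in row 3: r3c4, so r3c4=4.
Step 5. [r1c2∈{4}] r1c2 has the single candidate 4. So r1c2=4.
Step 6. [r2c1∈{1}] nothing but 1 survives at r2c1 ⇒ r2c1=1.
Step 7. [r4c4∈{3}] only 3 remains possible at r4c4. So r4c4=3.
Step 8. [r2c4∈{2}] r2c4 has the single candidate 2, so r2c4=2.
Step 9. [r3c1∈{3}] nothing but 3 survives at r3c1 ⇒ r3c1=3.
Step 10. [r3c3∈{1}] r3c3 has the single candidate 1. So r3c3=1.
Step 11. [r3c2∈{2}] only 2 remains possible at r3c2 ⇒ r3c2=2.

Answer: 2 4 3 1 / 1 3 4 2 / 3 2 1 4 / 4 1 2 3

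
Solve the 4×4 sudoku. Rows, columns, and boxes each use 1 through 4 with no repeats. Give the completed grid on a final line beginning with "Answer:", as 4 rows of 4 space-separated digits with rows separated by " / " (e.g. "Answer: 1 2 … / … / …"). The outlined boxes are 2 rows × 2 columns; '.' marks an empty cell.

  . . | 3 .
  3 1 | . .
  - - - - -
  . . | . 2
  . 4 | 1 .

Step 1. [r1c1∈{2,4}] r1c1 is the only open cell in col 1 admitting 4. So r1c1=4.
Step 2. [r2c3∈{2,4}] 2 has one home in row 2: r2c3 ⇒ r2c3=2.
Step 3. [r3c3∈{4}] r3c3 has the single candidate 4, so r3c3=4.
Step 4. [r3c1∈{1}] nothing but 1 survives at r3c1 ⇒ r3c1=1.
Step 5. [r2c4∈{4}] nothing but 4 survives at r2c4, so r2c4=4.
Step 6. [r4c1∈{2}] only 2 remains possible at r4c1, so r4c1=2.
Step 7. [r1c2∈{2}] only 2 remains possible at r1c2, so r1c2=2.
Step 8. [r3c2∈{3}] r3c2's peers cover all but 3, so r3c2=3.
Step 9. [r4c4∈{3}] r4c4's peers cover all but 3, so r4c4=3.
Step 10. [r1c4∈{1}] r1c4's peers cover all but 1. So r1c4=1.

Answer: 4 2 3 1 / 3 1 2 4 / 1 3 4 2 / 2 4 1 3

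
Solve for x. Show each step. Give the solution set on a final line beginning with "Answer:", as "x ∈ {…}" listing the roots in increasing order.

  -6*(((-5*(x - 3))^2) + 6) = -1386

Step 1. [-6*(((-5*(x - 3))^2) + 6) = -1386] leading coefficient -6: divide by -6 ⇒ div: ((-5*(x - 3))^2) + 6 = 231.
Step 2. [((-5*(x - 3))^2) + 6 = 231] the outer +6 inverts by subtracting 6 ⇒ sub: (-5*(x - 3))^2 = 225.
Step 3. [(-5*(x - 3))^2 = 225] LHS squared, RHS 225 ≥ 0: apply √ (±) ⇒ sqrt: -5*(x - 3) = 15 or -15.
Step 4. [-5*(x - 3) = 15 or -15] -5·(inner) — divide through by -5. So div: x - 3 = -3 or 3.
Step 5. [x - 3 = -3 or 3] -3 is outermost — add 3 both sides, so sub: x = 0 or 6.

Answer: x ∈ {0, 6}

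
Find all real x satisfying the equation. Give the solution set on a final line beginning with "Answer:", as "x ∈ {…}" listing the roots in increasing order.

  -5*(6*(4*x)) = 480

Step 1. [-5*(6*(4*x)) = 480] leading coefficient -5: divide by -5. So div: 6*(4*x) = -96.
Step 2. [6*(4*x) = -96] leading coefficient 6: divide by 6. So div: 4*x = -16.
Step 3. [4*x = -16] divide by the outer 4 ⇒ div: x = -4.

Answer: x ∈ {-4}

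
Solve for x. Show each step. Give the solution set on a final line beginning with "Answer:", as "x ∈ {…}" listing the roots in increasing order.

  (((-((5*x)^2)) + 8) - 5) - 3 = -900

Step 1. [(((-((5*x)^2)) + 8) - 5) - 3 = -900] -3 is outermost — add 3 both sides. So sub: ((-((5*x)^2)) + 8) - 5 = -897.
Step 2. [((-((5*x)^2)) + 8) - 5 = -897] -5 is outermost — add 5 both sides ⇒ sub: (-((5*x)^2)) + 8 = -892.
Step 3. [(-((5*x)^2)) + 8 = -892] 8 comes off first (subtract 8). So sub: -((5*x)^2) = -900.
Step 4. [-((5*x)^2) = -900] flip signs both sides, so neg: (5*x)^2 = 900.
Step 5. [(5*x)^2 = 900] LHS squared, RHS 900 ≥ 0: apply √ (±) ⇒ sqrt: 5*x = 30 or -30.
Step 6. [5*x = 30 or -30] divide by the outer 5, so div: x = 6 or -6.

Answer: x ∈ {-6, 6}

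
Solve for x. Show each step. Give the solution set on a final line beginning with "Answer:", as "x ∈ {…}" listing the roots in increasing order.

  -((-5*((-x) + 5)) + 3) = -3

Step 1. [-((-5*((-x) + 5)) + 3) = -3] LHS negated; negate both sides ⇒ neg: (-5*((-x) + 5)) + 3 = 3.
Step 2. [(-5*((-x) + 5)) + 3 = 3] subtract 3: x sits inside (… + 3) ⇒ sub: -5*((-x) + 5) = 0.
Step 3. [-5*((-x) + 5) = 0] divide by the outer -5. So div: (-x) + 5 = 0.
Step 4. [(-x) + 5 = 0] the outer +5 inverts by subtracting 5, so sub: -x = -5.
Step 5. [-x = -5] LHS negated; negate both sides. So neg: x = 5.

Answer: x ∈ {5}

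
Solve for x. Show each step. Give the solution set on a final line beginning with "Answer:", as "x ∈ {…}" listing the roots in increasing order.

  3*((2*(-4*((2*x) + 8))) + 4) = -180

Step 1. [3*((2*(-4*((2*x) + 8))) + 4) = -180] 3·(inner) — divide through by 3, so div: (2*(-4*((2*x) + 8))) + 4 = -60.
Step 2. [(2*(-4*((2*x) + 8))) + 4 = -60] the outer +4 inverts by subtracting 4 ⇒ sub: 2*(-4*((2*x) + 8)) = -64.
Step 3. [2*(-4*((2*x) + 8)) = -64] LHS = 2·(…); ÷2 both sides. So div: -4*((2*x) + 8) = -32.
Step 4. [-4*((2*x) + 8) = -32] -4·(inner) — divide through by -4 ⇒ div: (2*x) + 8 = 8.
Step 5. [(2*x) + 8 = 8] 8 comes off first (subtract 8) ⇒ sub: 2*x = 0.
Step 6. [2*x = 0] LHS = 2·(…); ÷2 both sides ⇒ div: x = 0.

Answer: x ∈ {0}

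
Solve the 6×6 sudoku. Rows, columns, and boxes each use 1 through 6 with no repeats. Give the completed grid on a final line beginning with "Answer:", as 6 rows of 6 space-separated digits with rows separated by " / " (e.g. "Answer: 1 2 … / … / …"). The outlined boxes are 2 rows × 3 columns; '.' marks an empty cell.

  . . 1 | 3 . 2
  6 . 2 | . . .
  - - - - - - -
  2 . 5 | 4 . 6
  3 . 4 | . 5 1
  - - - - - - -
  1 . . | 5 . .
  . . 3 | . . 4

Step 1. [r6c4∈{1,2,6}] 6 has one home in col 4: r6c4 ⇒ r6c4=6.
Step 2. [r1c1∈{4,5}] across col 1, 4 lands solely at r1c1 ⇒ r1c1=4.
Step 3. [r6c5∈{1,2}] row 6 places 1 nowhere but r6c5, so r6c5=1.
Step 4. [r5c5∈{2,3}] col 5 places 2 nowhere but r5c5, so r5c5=2.
Step 5. [r1c2∈{5}] r1c2 is down to just 5 ⇒ r1c2=5.
Step 6. [r5c2∈{4,6}] row 5 places 4 nowhere but r5c2. So r5c2=4.
Step 7. [r2c2∈{3}] only 3 remains possible at r2c2 ⇒ r2c2=3.
Step 8. [r2c5∈{4}] r2c5 has the single candidate 4 ⇒ r2c5=4.
Step 9. [r5c6∈{3}] r5c6 has the single candidate 3, so r5c6=3.
Step 10. [r4c4∈{2}] nothing but 2 survives at r4c4, so r4c4=2.
Step 11. [r2c6∈{5}] only 5 remains possible at r2c6, so r2c6=5.
Step 12. [r2c4∈{1}] only 1 remains possible at r2c4 ⇒ r2c4=1.
Step 13. [r3c2∈{1}] r3c2 is down to just 1, so r3c2=1.
Step 14. [r3c5∈{3}] r3c5 has the single candidate 3. So r3c5=3.
Step 15. [r5c3∈{6}] nothing but 6 survives at r5c3, so r5c3=6.
Step 16. [r6c1∈{5}] r6c1 has the single candidate 5. So r6c1=5.
Step 17. [r4c2∈{6}] r4c2 is down to just 6 ⇒ r4c2=6.
Step 18. [r6c2∈{2}] r6c2 is down to just 2. So r6c2=2.
Step 19. [r1c5∈{6}] r1c5's peers cover all but 6 ⇒ r1c5=6.

Answer: 4 5 1 3 6 2 / 6 3 2 1 4 5 / 2 1 5 4 3 6 / 3 6 4 2 5 1 / 1 4 6 5 2 3 / 5 2 3 6 1 4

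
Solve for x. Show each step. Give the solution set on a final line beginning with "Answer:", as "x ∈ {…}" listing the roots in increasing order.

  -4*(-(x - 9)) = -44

Step 1. [-4*(-(x - 9)) = -44] -4·(inner) — divide through by -4, so div: -(x - 9) = 11.
Step 2. [-(x - 9) = 11] LHS negated; negate both sides, so neg: x - 9 = -11.
Step 3. [x - 9 = -11] add 9: x sits inside (… - 9) ⇒ sub: x = -2.

Answer: x ∈ {-2}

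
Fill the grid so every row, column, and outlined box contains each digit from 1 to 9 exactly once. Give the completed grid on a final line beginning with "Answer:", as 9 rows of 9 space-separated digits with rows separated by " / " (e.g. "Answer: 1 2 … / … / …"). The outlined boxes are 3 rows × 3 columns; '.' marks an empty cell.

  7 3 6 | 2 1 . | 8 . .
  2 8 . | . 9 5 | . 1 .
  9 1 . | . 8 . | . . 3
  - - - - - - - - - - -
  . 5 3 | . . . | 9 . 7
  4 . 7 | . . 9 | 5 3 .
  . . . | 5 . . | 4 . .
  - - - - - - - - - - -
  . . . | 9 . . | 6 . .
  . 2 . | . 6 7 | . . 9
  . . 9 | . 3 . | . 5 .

Step 1. [r1c6∈{4}] nothing but 4 survives at r1c6. So r1c6=4.
Step 2. [r5c2∈{6}] r5c2 is down to just 6, so r5c2=6.
Step 3. [r6c3∈{1,2,8}] across col 3, 2 lands solely at r6c3, so r6c3=2.
Step 4. [r3c6∈{6}] r3c6 is down to just 6. So r3c6=6.
Step 5. [r5c5∈{2}] only 2 remains possible at r5c5, so r5c5=2.
Step 6. [r4c4∈{1,4,6,8}] in col 4, 6 fits only at r4c4 ⇒ r4c4=6.
Step 7. [r2c7∈{7}] nothing but 7 survives at r2c7, so r2c7=7.
Step 8. [r7c1∈{1,3,5,8}] r7c1 is the only open cell in row 7 admitting 3. So r7c1=3.
Step 9. [r8c1∈{1,5,8}] in col 1, 5 fits only at r8c1 ⇒ r8c1=5.
Step 10. [r7c8∈{2,4,7,8}] col 8 places 7 nowhere but r7c8, so r7c8=7.
Step 11. [r7c2∈{4}] r7c2 has the single candidate 4. So r7c2=4.
Step 12. [r9c1∈{1,6,8}] 6 has one home in row 9: r9c1 ⇒ r9c1=6.
Step 13. [r6c6∈{1,3,8}] in row 6, 3 fits only at r6c6. So r6c6=3.
Step 14. [r3c7∈{2}] r3c7's peers cover all but 2. So r3c7=2.
Step 15. [r9c7∈{1}] only 1 remains possible at r9c7 ⇒ r9c7=1.
Step 16. [r3c8∈{4}] r3c8 is down to just 4. So r3c8=4.
Step 17. [r8c8∈{8}] nothing but 8 survives at r8c8 ⇒ r8c8=8.
Step 18. [r7c3∈{1,8}] across col 3, 8 lands solely at r7c3. So r7c3=8.
Step 19. [r7c6∈{1,2}] row 7 places 1 nowhere but r7c6, so r7c6=1.
Step 20. [r4c6∈{8}] nothing but 8 survives at r4c6, so r4c6=8.
Step 21. [r6c1∈{1,8}] in col 1, 8 fits only at r6c1, so r6c1=8.
Step 22. [r9c9∈{2,4}] r9c9 is the only open cell in col 9 admitting 4. So r9c9=4.
Step 23. [r6c9∈{1,6}] r6c9 is the only open cell in row 6 admitting 1. So r6c9=1.
Step 24. [r4c8∈{2}] only 2 remains possible at r4c8. So r4c8=2.
Step 25. [r2c4∈{3}] nothing but 3 survives at r2c4 ⇒ r2c4=3.
Step 26. [r2c9∈{6}] only 6 remains possible at r2c9. So r2c9=6.
Step 27. [r7c5∈{5}] r7c5's peers cover all but 5, so r7c5=5.
Step 28. [r9c4∈{8}] nothing but 8 survives at r9c4, so r9c4=8.
Step 29. [r6c5∈{7}] only 7 remains possible at r6c5. So r6c5=7.
Step 30. [r1c8∈{9}] nothing but 9 survives at r1c8 ⇒ r1c8=9.
Step 31. [r3c4∈{7}] only 7 remains possible at r3c4. So r3c4=7.
Step 32. [r2c3∈{4}] r2c3 has the single candidate 4. So r2c3=4.
Step 33. [r5c4∈{1}] r5c4 has the single candidate 1, so r5c4=1.
Step 34. [r3c3∈{5}] r3c3's peers cover all but 5, so r3c3=5.
Step 35. [r9c2∈{7}] r9c2's peers cover all but 7, so r9c2=7.
Step 36. [r4c5∈{4}] r4c5 is down to just 4 ⇒ r4c5=4.
Step 37. [r6c2∈{9}] r6c2 has the single candidate 9, so r6c2=9.
Step 38. [r4c1∈{1}] r4c1's peers cover all but 1, so r4c1=1.
Step 39. [r5c9∈{8}] nothing but 8 survives at r5c9, so r5c9=8.
Step 40. [r6c8∈{6}] r6c8's peers cover all but 6 ⇒ r6c8=6.
Step 41. [r8c7∈{3}] r8c7's peers cover all but 3, so r8c7=3.
Step 42. [r9c6∈{2}] r9c6's peers cover all but 2 ⇒ r9c6=2.
Step 43. [r1c9∈{5}] r1c9 is down to just 5. So r1c9=5.
Step 44. [r8c3∈{1}] r8c3's peers cover all but 1, so r8c3=1.
Step 45. [r7c9∈{2}] only 2 remains possible at r7c9. So r7c9=2.
Step 46. [r8c4∈{4}] r8c4's peers cover all but 4. So r8c4=4.

Answer: 7 3 6 2 1 4 8 9 5 / 2 8 4 3 9 5 7 1 6 / 9 1 5 7 8 6 2 4 3 / 1 5 3 6 4 8 9 2 7 / 4 6 7 1 2 9 5 3 8 / 8 9 2 5 7 3 4 6 1 / 3 4 8 9 5 1 6 7 2 / 5 2 1 4 6 7 3 8 9 / 6 7 9 8 3 2 1 5 4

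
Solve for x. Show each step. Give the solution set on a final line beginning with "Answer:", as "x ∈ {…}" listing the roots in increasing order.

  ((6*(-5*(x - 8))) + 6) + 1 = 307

Step 1. [((6*(-5*(x - 8))) + 6) + 1 = 307] 1 comes off first (subtract 1). So sub: (6*(-5*(x - 8))) + 6 = 306.
Step 2. [(6*(-5*(x - 8))) + 6 = 306] +6 is outermost — subtract 6 both sides, so sub: 6*(-5*(x - 8)) = 300.
Step 3. [6*(-5*(x - 8)) = 300] leading coefficient 6: divide by 6, so div: -5*(x - 8) = 50.
Step 4. [-5*(x - 8) = 50] leading coefficient -5: divide by -5. So div: x - 8 = -10.
Step 5. [x - 8 = -10] -8 is outermost — add 8 both sides. So sub: x = -2.

Answer: x ∈ {-2}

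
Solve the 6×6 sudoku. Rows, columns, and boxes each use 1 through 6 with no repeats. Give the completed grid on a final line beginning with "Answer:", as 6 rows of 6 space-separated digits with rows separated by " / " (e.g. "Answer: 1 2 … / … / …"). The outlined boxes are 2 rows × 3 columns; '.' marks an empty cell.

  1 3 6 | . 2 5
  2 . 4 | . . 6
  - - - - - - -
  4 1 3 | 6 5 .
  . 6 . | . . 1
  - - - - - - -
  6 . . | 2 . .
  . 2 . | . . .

Step 1. [r6c4∈{1,3,4,5}] 5 has one home in col 4: r6c4, so r6c4=5.
Step 2. [r5c2∈{4,5}] 4 has one home in col 2: r5c2, so r5c2=4.
Step 3. [r5c6∈{3}] r5c6 has the single candidate 3. So r5c6=3.
Step 4. [r5c5∈{1}] r5c5 has the single candidate 1 ⇒ r5c5=1.
Step 5. [r2c5∈{3}] r2c5 is down to just 3, so r2c5=3.
Step 6. [r4c5∈{4}] r4c5 is down to just 4 ⇒ r4c5=4.
Step 7. [r4c1∈{5}] r4c1 has the single candidate 5, so r4c1=5.
Step 8. [r6c3∈{1}] r6c3 has the single candidate 1. So r6c3=1.
Step 9. [r4c4∈{3}] r4c4 has the single candidate 3 ⇒ r4c4=3.
Step 10. [r1c4∈{4}] nothing but 4 survives at r1c4 ⇒ r1c4=4.
Step 11. [r6c5∈{6}] only 6 remains possible at r6c5 ⇒ r6c5=6.
Step 12. [r2c2∈{5}] only 5 remains possible at r2c2 ⇒ r2c2=5.
Step 13. [r4c3∈{2}] r4c3 has the single candidate 2. So r4c3=2.
Step 14. [r6c6∈{4}] only 4 remains possible at r6c6 ⇒ r6c6=4.
Step 15. [r6c1∈{3}] nothing but 3 survives at r6c1. So r6c1=3.
Step 16. [r3c6∈{2}] nothing but 2 survives at r3c6, so r3c6=2.
Step 17. [r2c4∈{1}] r2c4's peers cover all but 1. So r2c4=1.
Step 18. [r5c3∈{5}] only 5 remains possible at r5c3. So r5c3=5.

Answer: 1 3 6 4 2 5 / 2 5 4 1 3 6 / 4 1 3 6 5 2 / 5 6 2 3 4 1 / 6 4 5 2 1 3 / 3 2 1 5 6 4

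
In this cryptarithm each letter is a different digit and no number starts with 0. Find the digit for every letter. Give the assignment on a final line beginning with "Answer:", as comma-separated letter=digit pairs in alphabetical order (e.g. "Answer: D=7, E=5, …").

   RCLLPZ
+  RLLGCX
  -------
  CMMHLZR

Step 1. [col 1: Z + X ≡ R (mod 10)] X=5 is one option consistent with column 1 (Z + X ≡ R (mod 10), carry-in 0) — take it, so X=5.
Step 2. [col 1: Z + X ≡ R (mod 10)] several values work for R in column 1 (Z + X ≡ R (mod 10), carry-in 0); try R=9, so R=9.
Step 3. [C] adding two 6-digit numbers gives at most 6+1 digits, and here it does — C is that final carry and must be 1 ⇒ C=1.
Step 4. [col 1: Z + X ≡ R (mod 10)] in column 1 we have Z+X≡R with carry-in 0; given X=5, R=9 and digits 1,5,9 already taken and all letters distinct, that pins Z to 4 ⇒ Z=4.
Step 5. [col 2: P + C ≡ Z (mod 10)] in column 2 we have P+C≡Z with carry-in 0; given C=1, Z=4 and digits 1,4,5,9 already taken and all letters distinct, that pins P to 3 ⇒ P=3.
Step 6. [col 3: L + G ≡ L (mod 10)] in column 3 we have L+G≡L with carry-in 0; given nothing yet and digits 1,3,4,5,9 already taken and all letters distinct, that pins G to 0. So G=0.
Step 7. [col 3: L + G ≡ L (mod 10)] column 3 (L + G ≡ L (mod 10), carry-in 0) doesn't pin L yet; pick L=6 and continue ⇒ L=6.
Step 8. [col 4: L + L ≡ H (mod 10)] in column 4 we have L+L≡H with carry-in 0; given L=6 and digits 0,1,3,4,5,6,9 already taken and all letters distinct, that pins H to 2, so H=2.
Step 9. [col 5: C + L ≡ M (mod 10)] column 5: given C=1, L=6, carry-in 1, and digits 0,1,2,3,4,5,6,9 already taken and all letters distinct, C+L≡M (mod 10) forces M=8, so M=8.

Answer: C=1, G=0, H=2, L=6, M=8, P=3, R=9, X=5, Z=4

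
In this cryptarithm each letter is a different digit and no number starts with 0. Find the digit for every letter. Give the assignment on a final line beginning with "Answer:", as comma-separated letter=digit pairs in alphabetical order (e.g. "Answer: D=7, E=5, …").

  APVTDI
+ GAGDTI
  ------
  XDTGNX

Step 1. [col 1: I + I ≡ X (mod 10)] several values work for I in column 1 (I + I ≡ X (mod 10), carry-in 0); try I=8. So I=8.
Step 2. [col 1: I + I ≡ X (mod 10)] in column 1 we have I+I≡X with carry-in 0; given I=8 and digits 8 already taken and all letters distinct, that pins X to 6, so X=6.
Step 3. [col 2: D + T ≡ N (mod 10)] several values work for N in column 2 (D + T ≡ N (mod 10), carry-in 1); try N=5 ⇒ N=5.
Step 4. [col 2: D + T ≡ N (mod 10)] T=1 is one option consistent with column 2 (D + T ≡ N (mod 10), carry-in 1) — take it, so T=1.
Step 5. [col 2: D + T ≡ N (mod 10)] column 2: given T=1, N=5, carry-in 1, and digits 1,5,6,8 already taken and all letters distinct, D+T≡N (mod 10) forces D=3, so D=3.
Step 6. [col 3: T + D ≡ G (mod 10)] in column 3 we have T+D≡G with carry-in 0; given T=1, D=3 and digits 1,3,5,6,8 already taken and all letters distinct, that pins G to 4. So G=4.
Step 7. [col 4: V + G ≡ T (mod 10)] in column 4 we have V+G≡T with carry-in 0; given G=4, T=1 and digits 1,3,4,5,6,8 already taken and all letters distinct, that pins V to 7. So V=7.
Step 8. [col 5: P + A ≡ D (mod 10)] no forcing yet in column 5 (carry-in 1); A=2 is free and consistent — try it. So A=2.
Step 9. [col 5: P + A ≡ D (mod 10)] in column 5 we have P+A≡D with carry-in 1; given A=2, D=3 and digits 1,2,3,4,5,6,7,8 already taken and all letters distinct, that pins P to 0, so P=0.

Answer: A=2, D=3, G=4, I=8, N=5, P=0, T=1, V=7, X=6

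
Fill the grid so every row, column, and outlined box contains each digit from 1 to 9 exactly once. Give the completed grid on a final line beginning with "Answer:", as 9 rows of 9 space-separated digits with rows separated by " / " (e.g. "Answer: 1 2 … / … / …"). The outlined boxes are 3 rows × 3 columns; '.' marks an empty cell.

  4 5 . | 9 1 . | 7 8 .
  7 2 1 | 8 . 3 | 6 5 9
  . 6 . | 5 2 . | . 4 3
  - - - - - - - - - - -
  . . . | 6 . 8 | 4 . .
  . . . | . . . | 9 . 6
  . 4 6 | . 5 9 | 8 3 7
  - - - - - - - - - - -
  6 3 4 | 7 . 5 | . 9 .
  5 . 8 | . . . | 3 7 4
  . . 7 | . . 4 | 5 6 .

Step 1. [r9c1∈{1,2,9}] in box 7, 2 fits only at r9c1. So r9c1=2.
Step 2. [r6c1∈{1}] nothing but 1 survives at r6c1, so r6c1=1.
Step 3. [r5c4∈{1,2,3,4}] r5c4 is the only open cell in col 4 admitting 4, so r5c4=4.
Step 4. [r5c6∈{1,2,7}] in box 5, 1 fits only at r5c6. So r5c6=1.
Step 5. [r4c9∈{1,2,5}] r4c9 is the only open cell in col 9 admitting 5. So r4c9=5.
Step 6. [r5c2∈{7,8}] r5c2 is the only open cell in col 2 admitting 8, so r5c2=8.
Step 7. [r5c1∈{3}] r5c1 has the single candidate 3 ⇒ r5c1=3.
Step 8. [r4c1∈{9}] r4c1 is down to just 9 ⇒ r4c1=9.
Step 9. [r4c3∈{2}] nothing but 2 survives at r4c3. So r4c3=2.
Step 10. [r7c7∈{1,2}] across col 7, 2 lands solely at r7c7, so r7c7=2.
Step 11. [r7c5∈{8}] r7c5 has the single candidate 8 ⇒ r7c5=8.
Step 12. [r8c6∈{2,6}] r8c6 is the only open cell in col 6 admitting 2. So r8c6=2.
Step 13. [r9c4∈{1,3}] r9c4 is the only open cell in col 4 admitting 3. So r9c4=3.
Step 14. [r9c5∈{9}] only 9 remains possible at r9c5. So r9c5=9.
Step 15. [r9c2∈{1}] r9c2 has the single candidate 1 ⇒ r9c2=1.
Step 16. [r5c5∈{7}] r5c5 is down to just 7, so r5c5=7.
Step 17. [r5c8∈{2}] only 2 remains possible at r5c8 ⇒ r5c8=2.
Step 18. [r8c4∈{1}] only 1 remains possible at r8c4. So r8c4=1.
Step 19. [r4c5∈{3}] r4c5 is down to just 3. So r4c5=3.
Step 20. [r3c7∈{1}] r3c7 has the single candidate 1, so r3c7=1.
Step 21. [r7c9∈{1}] r7c9 has the single candidate 1, so r7c9=1.
Step 22. [r3c3∈{9}] only 9 remains possible at r3c3, so r3c3=9.
Step 23. [r1c9∈{2}] r1c9's peers cover all but 2, so r1c9=2.
Step 24. [r8c5∈{6}] nothing but 6 survives at r8c5. So r8c5=6.
Step 25. [r1c6∈{6}] r1c6 is down to just 6, so r1c6=6.
Step 26. [r5c3∈{5}] r5c3 has the single candidate 5 ⇒ r5c3=5.
Step 27. [r2c5∈{4}] r2c5 has the single candidate 4. So r2c5=4.
Step 28. [r3c6∈{7}] nothing but 7 survives at r3c6. So r3c6=7.
Step 29. [r8c2∈{9}] nothing but 9 survives at r8c2, so r8c2=9.
Step 30. [r3c1∈{8}] r3c1's peers cover all but 8 ⇒ r3c1=8.
Step 31. [r4c2∈{7}] r4c2 has the single candidate 7. So r4c2=7.
Step 32. [r6c4∈{2}] r6c4 has the single candidate 2. So r6c4=2.
Step 33. [r9c9∈{8}] r9c9 has the single candidate 8, so r9c9=8.
Step 34. [r4c8∈{1}] r4c8's peers cover all but 1, so r4c8=1.
Step 35. [r1c3∈{3}] r1c3 is down to just 3, so r1c3=3.

Answer: 4 5 3 9 1 6 7 8 2 / 7 2 1 8 4 3 6 5 9 / 8 6 9 5 2 7 1 4 3 / 9 7 2 6 3 8 4 1 5 / 3 8 5 4 7 1 9 2 6 / 1 4 6 2 5 9 8 3 7 / 6 3 4 7 8 5 2 9 1 / 5 9 8 1 6 2 3 7 4 / 2 1 7 3 9 4 5 6 8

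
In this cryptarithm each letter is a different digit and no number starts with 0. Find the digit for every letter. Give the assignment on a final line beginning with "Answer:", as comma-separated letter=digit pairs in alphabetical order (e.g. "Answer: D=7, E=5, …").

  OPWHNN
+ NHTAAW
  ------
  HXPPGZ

Step 1. [col 1: N + W ≡ Z (mod 10)] Z=6 is one option consistent with column 1 (N + W ≡ Z (mod 10), carry-in 0) — take it ⇒ Z=6.
Step 2. [col 1: N + W ≡ Z (mod 10)] no forcing yet in column 1 (carry-in 0); W=5 is free and consistent — try it ⇒ W=5.
Step 3. [col 1: N + W ≡ Z (mod 10)] from column 1 (W=5, Z=6, carry-in 0, digits 5,6 already taken and all letters distinct): N must equal 1, so N=1.
Step 4. [col 2: N + A ≡ G (mod 10)] G=3 is one option consistent with column 2 (N + A ≡ G (mod 10), carry-in 0) — take it ⇒ G=3.
Step 5. [col 2: N + A ≡ G (mod 10)] from column 2 (N=1, G=3, carry-in 0, digits 1,3,5,6 already taken and all letters distinct): A must equal 2. So A=2.
Step 6. [col 3: H + A ≡ P (mod 10)] H=8 is one option consistent with column 3 (H + A ≡ P (mod 10), carry-in 0) — take it ⇒ H=8.
Step 7. [col 3: H + A ≡ P (mod 10)] in column 3 we have H+A≡P with carry-in 0; given H=8, A=2 and digits 1,2,3,5,6,8 already taken and all letters distinct, that pins P to 0, so P=0.
Step 8. [col 4: W + T ≡ P (mod 10)] column 4: given W=5, P=0, carry-in 1, and digits 0,1,2,3,5,6,8 already taken and all letters distinct, W+T≡P (mod 10) forces T=4. So T=4.
Step 9. [col 5: P + H ≡ X (mod 10)] from column 5 (P=0, H=8, carry-in 1, digits 0,1,2,3,4,5,6,8 already taken and all letters distinct): X must equal 9 ⇒ X=9.
Step 10. [col 6: O + N ≡ H (mod 10)] column 6: given N=1, H=8, carry-in 0, and digits 0,1,2,3,4,5,6,8,9 already taken and all letters distinct, O+N≡H (mod 10) forces O=7, so O=7.

Answer: A=2, G=3, H=8, N=1, O=7, P=0, T=4, W=5, X=9, Z=6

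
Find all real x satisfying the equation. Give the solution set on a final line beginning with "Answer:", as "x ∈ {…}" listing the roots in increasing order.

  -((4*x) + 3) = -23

Step 1. [-((4*x) + 3) = -23] leading − — multiply by −1, so neg: (4*x) + 3 = 23.
Step 2. [(4*x) + 3 = 23] subtract 3: x sits inside (… + 3) ⇒ sub: 4*x = 20.
Step 3. [4*x = 20] 4 out front; divide by 4 ⇒ div: x = 5.

Answer: x ∈ {5}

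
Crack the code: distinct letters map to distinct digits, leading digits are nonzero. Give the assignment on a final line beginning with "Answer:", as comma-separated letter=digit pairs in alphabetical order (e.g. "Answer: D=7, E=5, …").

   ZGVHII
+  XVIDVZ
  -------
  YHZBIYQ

Step 1. [col 1: I + Z ≡ Q (mod 10)] several values work for I in column 1 (I + Z ≡ Q (mod 10), carry-in 0); try I=8 ⇒ I=8.
Step 2. [col 1: I + Z ≡ Q (mod 10)] Z=9 is one option consistent with column 1 (I + Z ≡ Q (mod 10), carry-in 0) — take it. So Z=9.
Step 3. [Y] Y is the leading digit of a 7-digit sum of two 6-digit numbers; the final carry is exactly 1, so Y=1.
Step 4. [col 1: I + Z ≡ Q (mod 10)] in column 1 we have I+Z≡Q with carry-in 0; given I=8, Z=9 and digits 1,8,9 already taken and all letters distinct, that pins Q to 7. So Q=7.
Step 5. [col 2: I + V ≡ Y (mod 10)] in column 2 we have I+V≡Y with carry-in 1; given I=8, Y=1 and digits 1,7,8,9 already taken and all letters distinct, that pins V to 2. So V=2.
Step 6. [col 3: H + D ≡ I (mod 10)] column 3 (H + D ≡ I (mod 10), carry-in 1) doesn't pin H yet; pick H=4 and continue. So H=4.
Step 7. [col 3: H + D ≡ I (mod 10)] in column 3 we have H+D≡I with carry-in 1; given H=4, I=8 and digits 1,2,4,7,8,9 already taken and all letters distinct, that pins D to 3 ⇒ D=3.
Step 8. [col 4: V + I ≡ B (mod 10)] from column 4 (V=2, I=8, carry-in 0, digits 1,2,3,4,7,8,9 already taken and all letters distinct): B must equal 0, so B=0.
Step 9. [col 5: G + V ≡ Z (mod 10)] in column 5 we have G+V≡Z with carry-in 1; given V=2, Z=9 and digits 0,1,2,3,4,7,8,9 already taken and all letters distinct, that pins G to 6 ⇒ G=6.
Step 10. [col 6: Z + X ≡ H (mod 10)] in column 6 we have Z+X≡H with carry-in 0; given Z=9, H=4 and digits 0,1,2,3,4,6,7,8,9 already taken and all letters distinct, that pins X to 5. So X=5.

Answer: B=0, D=3, G=6, H=4, I=8, Q=7, V=2, X=5, Y=1, Z=9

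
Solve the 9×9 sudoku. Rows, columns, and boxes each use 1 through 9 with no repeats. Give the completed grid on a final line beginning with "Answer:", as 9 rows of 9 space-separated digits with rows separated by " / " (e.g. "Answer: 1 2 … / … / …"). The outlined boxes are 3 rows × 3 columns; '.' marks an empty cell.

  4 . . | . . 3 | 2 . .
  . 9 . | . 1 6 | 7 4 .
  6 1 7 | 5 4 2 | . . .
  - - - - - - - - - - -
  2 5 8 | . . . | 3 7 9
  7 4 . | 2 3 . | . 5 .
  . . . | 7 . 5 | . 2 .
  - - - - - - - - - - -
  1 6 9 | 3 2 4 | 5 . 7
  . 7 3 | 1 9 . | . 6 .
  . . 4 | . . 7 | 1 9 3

Step 1. [r3c9∈{8}] r3c9 has the single candidate 8, so r3c9=8.
Step 2. [r8c6∈{8}] r8c6 is down to just 8, so r8c6=8.
Step 3. [r1c2∈{8}] only 8 remains possible at r1c2, so r1c2=8.
Step 4. [r1c9∈{1,5,6}] in row 1, 6 fits only at r1c9. So r1c9=6.
Step 5. [r4c5∈{6}] nothing but 6 survives at r4c5, so r4c5=6.
Step 6. [r5c9∈{1}] r5c9 is down to just 1. So r5c9=1.
Step 7. [r1c3∈{5}] nothing but 5 survives at r1c3. So r1c3=5.
Step 8. [r5c7∈{6,8}] 8 has one home in row 5: r5c7, so r5c7=8.
Step 9. [r6c7∈{4,6}] in col 7, 6 fits only at r6c7, so r6c7=6.
Step 10. [r8c7∈{4}] nothing but 4 survives at r8c7 ⇒ r8c7=4.
Step 11. [r6c2∈{3}] nothing but 3 survives at r6c2. So r6c2=3.
Step 12. [r8c1∈{5}] r8c1's peers cover all but 5. So r8c1=5.
Step 13. [r4c4∈{4}] r4c4's peers cover all but 4. So r4c4=4.
Step 14. [r9c5∈{5}] r9c5 has the single candidate 5, so r9c5=5.
Step 15. [r2c4∈{8}] only 8 remains possible at r2c4. So r2c4=8.
Step 16. [r2c9∈{5}] r2c9 is down to just 5 ⇒ r2c9=5.
Step 17. [r9c4∈{6}] r9c4's peers cover all but 6, so r9c4=6.
Step 18. [r2c3∈{2}] only 2 remains possible at r2c3, so r2c3=2.
Step 19. [r6c3∈{1}] only 1 remains possible at r6c3. So r6c3=1.
Step 20. [r9c1∈{8}] r9c1 is down to just 8. So r9c1=8.
Step 21. [r6c5∈{8}] r6c5 is down to just 8. So r6c5=8.
Step 22. [r2c1∈{3}] r2c1 is down to just 3. So r2c1=3.
Step 23. [r1c4∈{9}] r1c4 is down to just 9. So r1c4=9.
Step 24. [r6c1∈{9}] r6c1 has the single candidate 9. So r6c1=9.
Step 25. [r3c7∈{9}] nothing but 9 survives at r3c7 ⇒ r3c7=9.
Step 26. [r7c8∈{8}] only 8 remains possible at r7c8 ⇒ r7c8=8.
Step 27. [r4c6∈{1}] r4c6's peers cover all but 1. So r4c6=1.
Step 28. [r3c8∈{3}] r3c8 has the single candidate 3, so r3c8=3.
Step 29. [r5c6∈{9}] r5c6 is down to just 9, so r5c6=9.
Step 30. [r9c2∈{2}] r9c2's peers cover all but 2 ⇒ r9c2=2.
Step 31. [r6c9∈{4}] nothing but 4 survives at r6c9, so r6c9=4.
Step 32. [r5c3∈{6}] only 6 remains possible at r5c3. So r5c3=6.
Step 33. [r1c5∈{7}] r1c5's peers cover all but 7 ⇒ r1c5=7.
Step 34. [r8c9∈{2}] r8c9 is down to just 2, so r8c9=2.
Step 35. [r1c8∈{1}] nothing but 1 survives at r1c8 ⇒ r1c8=1.

Answer: 4 8 5 9 7 3 2 1 6 / 3 9 2 8 1 6 7 4 5 / 6 1 7 5 4 2 9 3 8 / 2 5 8 4 6 1 3 7 9 / 7 4 6 2 3 9 8 5 1 / 9 3 1 7 8 5 6 2 4 / 1 6 9 3 2 4 5 8 7 / 5 7 3 1 9 8 4 6 2 / 8 2 4 6 5 7 1 9 3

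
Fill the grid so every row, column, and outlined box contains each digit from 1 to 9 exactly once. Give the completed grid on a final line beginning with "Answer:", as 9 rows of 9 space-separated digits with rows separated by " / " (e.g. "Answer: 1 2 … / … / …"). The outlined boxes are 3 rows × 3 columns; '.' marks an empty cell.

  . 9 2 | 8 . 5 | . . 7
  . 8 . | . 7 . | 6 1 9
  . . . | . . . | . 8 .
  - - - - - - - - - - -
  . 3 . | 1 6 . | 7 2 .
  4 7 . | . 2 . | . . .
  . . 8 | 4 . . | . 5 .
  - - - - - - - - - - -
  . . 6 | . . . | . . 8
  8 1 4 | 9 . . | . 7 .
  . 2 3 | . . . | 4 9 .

Step 1. [r1c7∈{3}] nothing but 3 survives at r1c7, so r1c7=3.
Step 2. [r2c6∈{2,3,4}] row 2 places 4 nowhere but r2c6. So r2c6=4.
Step 3. [r7c2∈{5}] r7c2's peers cover all but 5 ⇒ r7c2=5.
Step 4. [r1c5∈{1}] only 1 remains possible at r1c5 ⇒ r1c5=1.
Step 5. [r7c8∈{3}] r7c8's peers cover all but 3 ⇒ r7c8=3.
Step 6. [r2c3∈{5}] r2c3 is down to just 5. So r2c3=5.
Step 7. [r2c4∈{2,3}] 2 has one home in row 2: r2c4 ⇒ r2c4=2.
Step 8. [r6c6∈{3,7,9}] in row 6, 7 fits only at r6c6. So r6c6=7.
Step 9. [r4c3∈{9}] r4c3 is down to just 9 ⇒ r4c3=9.
Step 10. [r5c3∈{1}] r5c3 is down to just 1 ⇒ r5c3=1.
Step 11. [r9c1∈{7}] only 7 remains possible at r9c1, so r9c1=7.
Step 12. [r6c2∈{6}] r6c2 has the single candidate 6 ⇒ r6c2=6.
Step 13. [r4c6∈{8}] only 8 remains possible at r4c6 ⇒ r4c6=8.
Step 14. [r5c4∈{3,5}] in row 5, 5 fits only at r5c4, so r5c4=5.
Step 15. [r9c4∈{6}] only 6 remains possible at r9c4, so r9c4=6.
Step 16. [r3c4∈{3}] r3c4 has the single candidate 3. So r3c4=3.
Step 17. [r8c9∈{2,5,6}] across row 8, 6 lands solely at r8c9, so r8c9=6.
Step 18. [r3c9∈{2,4,5}] col 9 places 2 nowhere but r3c9, so r3c9=2.
Step 19. [r9c9∈{1,5}] 5 has one home in col 9: r9c9. So r9c9=5.
Step 20. [r7c7∈{1,2}] r7c7 is the only open cell in box 9 admitting 1. So r7c7=1.
Step 21. [r3c5∈{9}] nothing but 9 survives at r3c5. So r3c5=9.
Step 22. [r6c5∈{3}] r6c5's peers cover all but 3. So r6c5=3.
Step 23. [r5c7∈{8,9}] row 5 places 8 nowhere but r5c7. So r5c7=8.
Step 24. [r8c7∈{2}] r8c7 is down to just 2 ⇒ r8c7=2.
Step 25. [r3c1∈{1,6}] 1 has one home in row 3: r3c1. So r3c1=1.
Step 26. [r3c3∈{7}] r3c3's peers cover all but 7 ⇒ r3c3=7.
Step 27. [r5c6∈{9}] r5c6 is down to just 9, so r5c6=9.
Step 28. [r1c1∈{6}] only 6 remains possible at r1c1, so r1c1=6.
Step 29. [r5c9∈{3}] r5c9 is down to just 3. So r5c9=3.
Step 30. [r4c9∈{4}] nothing but 4 survives at r4c9. So r4c9=4.
Step 31. [r3c6∈{6}] nothing but 6 survives at r3c6 ⇒ r3c6=6.
Step 32. [r9c6∈{1}] r9c6 has the single candidate 1, so r9c6=1.
Step 33. [r7c1∈{9}] nothing but 9 survives at r7c1. So r7c1=9.
Step 34. [r8c5∈{5}] nothing but 5 survives at r8c5, so r8c5=5.
Step 35. [r5c8∈{6}] nothing but 6 survives at r5c8 ⇒ r5c8=6.
Step 36. [r6c7∈{9}] r6c7's peers cover all but 9, so r6c7=9.
Step 37. [r6c9∈{1}] r6c9 is down to just 1, so r6c9=1.
Step 38. [r7c4∈{7}] nothing but 7 survives at r7c4. So r7c4=7.
Step 39. [r4c1∈{5}] r4c1 is down to just 5. So r4c1=5.
Step 40. [r3c7∈{5}] r3c7 is down to just 5 ⇒ r3c7=5.
Step 41. [r7c6∈{2}] nothing but 2 survives at r7c6, so r7c6=2.
Step 42. [r1c8∈{4}] only 4 remains possible at r1c8. So r1c8=4.
Step 43. [r6c1∈{2}] r6c1 is down to just 2. So r6c1=2.
Step 44. [r8c6∈{3}] r8c6's peers cover all but 3 ⇒ r8c6=3.
Step 45. [r9c5∈{8}] only 8 remains possible at r9c5, so r9c5=8.
Step 46. [r3c2∈{4}] r3c2 is down to just 4, so r3c2=4.
Step 47. [r2c1∈{3}] r2c1 is down to just 3. So r2c1=3.
Step 48. [r7c5∈{4}] nothing but 4 survives at r7c5, so r7c5=4.

Answer: 6 9 2 8 1 5 3 4 7 / 3 8 5 2 7 4 6 1 9 / 1 4 7 3 9 6 5 8 2 / 5 3 9 1 6 8 7 2 4 / 4 7 1 5 2 9 8 6 3 / 2 6 8 4 3 7 9 5 1 / 9 5 6 7 4 2 1 3 8 / 8 1 4 9 5 3 2 7 6 / 7 2 3 6 8 1 4 9 5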